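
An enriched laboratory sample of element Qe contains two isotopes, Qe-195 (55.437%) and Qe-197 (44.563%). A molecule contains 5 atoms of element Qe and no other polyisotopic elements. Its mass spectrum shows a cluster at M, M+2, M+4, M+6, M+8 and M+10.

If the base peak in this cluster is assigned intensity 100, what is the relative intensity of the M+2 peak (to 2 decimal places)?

Term probabilities: M 0.0524, M+2 0.2104, M+4 0.3383, M+6 0.2720, M+8 0.1093, M+10 0.0176. Base peak = M+4.
P(M+4) = C(5,2) × 0.55437^3 × 0.44563^2 = 10 × 0.17037237 × 0.1985861 = 0.338336 (base)
P(M+2) = C(5,1) × 0.55437^4 × 0.44563^1 = 5 × 0.09444933 × 0.44563 = 0.210447
Relative intensity = 0.210447 / 0.338336 × 100 = 62.20

62.20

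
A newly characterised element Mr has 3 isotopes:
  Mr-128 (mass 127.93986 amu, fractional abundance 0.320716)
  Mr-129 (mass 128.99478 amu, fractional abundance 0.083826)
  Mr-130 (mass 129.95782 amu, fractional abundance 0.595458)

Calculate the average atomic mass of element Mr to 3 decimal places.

129.230 amu

Ar = Σ fᵢ·mᵢ = 0.320716 × 127.93986 + 0.083826 × 128.99478 + 0.595458 × 129.95782
= 41.032360 + 10.813116 + 77.384424 = 129.229900 amu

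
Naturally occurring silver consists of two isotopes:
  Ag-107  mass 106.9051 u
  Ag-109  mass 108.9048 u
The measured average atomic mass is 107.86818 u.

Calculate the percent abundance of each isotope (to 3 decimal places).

Writing the weighted mean with unknown fraction x of Ag-107:
106.9051·x + 108.9048·(1 − x) = 107.86818
(106.9051 − 108.9048)·x = 107.86818 − 108.9048
x = -1.03662 / -1.9997 = 0.51839 → 51.839% Ag-107, 48.161% Ag-109.

Ag-107: 51.839%, Ag-109: 48.161%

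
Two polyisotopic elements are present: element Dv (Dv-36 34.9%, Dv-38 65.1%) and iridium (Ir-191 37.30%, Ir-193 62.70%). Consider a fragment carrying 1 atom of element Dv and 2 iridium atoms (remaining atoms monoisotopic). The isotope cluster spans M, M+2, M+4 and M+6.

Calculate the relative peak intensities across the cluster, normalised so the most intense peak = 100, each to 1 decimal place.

11.0 : 57.5 : 100.0 : 57.9

Element Dv pattern (n=1): 0.3490 : 0.6510
Iridium pattern (n=2): 0.139129 : 0.467742 : 0.393129
Convolve the two distributions (both contribute in 2-u steps):
  M: 0.3490×0.139129 = 0.048556
  M+2: 0.3490×0.467742 + 0.6510×0.139129 = 0.253815
  M+4: 0.3490×0.393129 + 0.6510×0.467742 = 0.441702
  M+6: 0.6510×0.393129 = 0.255927
Scale to base peak (0.441702) = 100: 11.0 : 57.5 : 100.0 : 57.9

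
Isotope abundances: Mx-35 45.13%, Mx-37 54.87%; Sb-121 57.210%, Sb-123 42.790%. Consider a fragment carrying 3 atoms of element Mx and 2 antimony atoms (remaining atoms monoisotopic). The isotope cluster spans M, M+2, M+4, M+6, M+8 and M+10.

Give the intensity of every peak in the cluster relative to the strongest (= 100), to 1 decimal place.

Element Mx pattern (n=3): 0.09191703 : 0.33526397 : 0.40762096 : 0.16519804
Antimony pattern (n=2): 0.32729841 : 0.48960318 : 0.18309841
Convolve the two distributions (both contribute in 2-u steps):
  M: 0.09191703×0.32729841 = 0.030084
  M+2: 0.09191703×0.48960318 + 0.33526397×0.32729841 = 0.154734
  M+4: 0.09191703×0.18309841 + 0.33526397×0.48960318 + 0.40762096×0.32729841 = 0.314390
  M+6: 0.33526397×0.18309841 + 0.40762096×0.48960318 + 0.16519804×0.32729841 = 0.315028
  M+8: 0.40762096×0.18309841 + 0.16519804×0.48960318 = 0.155516
  M+10: 0.16519804×0.18309841 = 0.030247
Scale to base peak (0.315028) = 100: 9.5 : 49.1 : 99.8 : 100.0 : 49.4 : 9.6

9.5 : 49.1 : 99.8 : 100.0 : 49.4 : 9.6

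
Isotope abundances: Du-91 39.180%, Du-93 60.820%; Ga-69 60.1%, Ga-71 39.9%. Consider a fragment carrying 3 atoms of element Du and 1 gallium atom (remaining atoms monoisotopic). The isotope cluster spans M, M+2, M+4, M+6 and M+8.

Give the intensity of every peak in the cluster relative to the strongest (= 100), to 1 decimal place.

9.7 : 51.6 : 100.0 : 82.7 : 24.1

Element Du pattern (n=3): 0.06014414 : 0.28008931 : 0.43478897 : 0.22497758
Gallium pattern (n=1): 0.6010 : 0.3990
Convolve the two distributions (both contribute in 2-u steps):
  M: 0.06014414×0.6010 = 0.036147
  M+2: 0.06014414×0.3990 + 0.28008931×0.6010 = 0.192331
  M+4: 0.28008931×0.3990 + 0.43478897×0.6010 = 0.373064
  M+6: 0.43478897×0.3990 + 0.22497758×0.6010 = 0.308692
  M+8: 0.22497758×0.3990 = 0.089766
Scale to base peak (0.373064) = 100: 9.7 : 51.6 : 100.0 : 82.7 : 24.1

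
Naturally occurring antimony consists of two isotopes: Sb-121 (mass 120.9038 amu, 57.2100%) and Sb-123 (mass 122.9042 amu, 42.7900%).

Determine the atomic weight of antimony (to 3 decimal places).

121.760 amu

Average mass = Σ (abundance × isotope mass) = 0.572100 × 120.9038 + 0.427900 × 122.9042
= 69.16906 + 52.59071 = 121.75977 amu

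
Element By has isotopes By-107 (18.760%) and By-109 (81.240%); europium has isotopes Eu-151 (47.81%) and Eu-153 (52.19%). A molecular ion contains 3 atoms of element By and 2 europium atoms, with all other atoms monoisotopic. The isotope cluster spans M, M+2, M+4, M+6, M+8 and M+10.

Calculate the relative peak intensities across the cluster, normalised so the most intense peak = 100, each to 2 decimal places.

Element By pattern (n=3): 0.00660235 : 0.08577423 : 0.37144449 : 0.53617893
Europium pattern (n=2): 0.22857961 : 0.49904078 : 0.27237961
Convolve the two distributions (both contribute in 2-u steps):
  M: 0.00660235×0.22857961 = 0.001509
  M+2: 0.00660235×0.49904078 + 0.08577423×0.22857961 = 0.022901
  M+4: 0.00660235×0.27237961 + 0.08577423×0.49904078 + 0.37144449×0.22857961 = 0.129508
  M+6: 0.08577423×0.27237961 + 0.37144449×0.49904078 + 0.53617893×0.22857961 = 0.331289
  M+8: 0.37144449×0.27237961 + 0.53617893×0.49904078 = 0.368749
  M+10: 0.53617893×0.27237961 = 0.146044
Scale to base peak (0.368749) = 100: 0.41 : 6.21 : 35.12 : 89.84 : 100.00 : 39.61

0.41 : 6.21 : 35.12 : 89.84 : 100.00 : 39.61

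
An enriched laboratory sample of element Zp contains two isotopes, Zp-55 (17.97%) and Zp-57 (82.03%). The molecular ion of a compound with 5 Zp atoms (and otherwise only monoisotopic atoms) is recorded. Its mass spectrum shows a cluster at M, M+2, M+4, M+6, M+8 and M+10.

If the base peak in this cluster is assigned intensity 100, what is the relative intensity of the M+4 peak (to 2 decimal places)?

Term probabilities: M 0.0002, M+2 0.0043, M+4 0.0390, M+6 0.1782, M+8 0.4068, M+10 0.3714. Base peak = M+8.
P(M+8) = C(5,4) × 0.1797^1 × 0.8203^4 = 5 × 0.1797 × 0.45278376 = 0.406826 (base)
P(M+4) = C(5,2) × 0.1797^3 × 0.8203^2 = 10 × 0.00580289 × 0.67289209 = 0.039047
Relative intensity = 0.039047 / 0.406826 × 100 = 9.60

9.60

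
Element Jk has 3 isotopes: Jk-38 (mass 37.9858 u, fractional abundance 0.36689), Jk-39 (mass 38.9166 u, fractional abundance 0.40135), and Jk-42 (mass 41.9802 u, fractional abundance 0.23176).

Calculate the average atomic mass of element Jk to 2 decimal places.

39.29 u

The abundance-weighted mean is 0.36689 × 37.9858 + 0.40135 × 38.9166 + 0.23176 × 41.9802
= 13.93661 + 15.61918 + 9.72933 = 39.28512 u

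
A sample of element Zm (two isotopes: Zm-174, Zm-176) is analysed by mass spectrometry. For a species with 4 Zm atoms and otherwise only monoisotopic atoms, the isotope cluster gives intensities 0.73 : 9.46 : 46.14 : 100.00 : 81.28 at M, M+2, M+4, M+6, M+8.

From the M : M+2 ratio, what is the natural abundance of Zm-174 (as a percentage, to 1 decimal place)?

If p is the fraction of Zm that is Zm-174, then I(M+2)/I(M) = [C(4,1)·p^3·(1−p)] / p^4 = 4·(1−p)/p = 9.46/0.73 = 12.9589
(1−p)/p = 12.9589/4 = 3.2397  ⇒  p = 1/(1 + 3.2397) = 0.2359
Zm-174: 23.6%, Zm-176: 76.4%.

23.6%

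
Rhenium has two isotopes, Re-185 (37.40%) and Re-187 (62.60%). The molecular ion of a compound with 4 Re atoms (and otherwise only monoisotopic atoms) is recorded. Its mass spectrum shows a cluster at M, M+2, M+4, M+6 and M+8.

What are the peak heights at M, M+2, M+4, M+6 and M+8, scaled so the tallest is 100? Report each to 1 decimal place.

Each Re atom is independently Re-185 (p = 0.3740) or Re-187 (q = 0.6260); the cluster is the binomial expansion (p + q)^4.
P(M) = 0.3740^4 = 0.019565
P(M+2) = 4 × 0.3740^3 × 0.6260^1 = 0.130993
P(M+4) = 6 × 0.3740^2 × 0.6260^2 = 0.328884
P(M+6) = 4 × 0.3740^1 × 0.6260^3 = 0.366990
P(M+8) = 0.6260^4 = 0.153567
The M+6 peak is largest (0.366990); scaling to 100 gives 5.3 : 35.7 : 89.6 : 100.0 : 41.8.

5.3 : 35.7 : 89.6 : 100.0 : 41.8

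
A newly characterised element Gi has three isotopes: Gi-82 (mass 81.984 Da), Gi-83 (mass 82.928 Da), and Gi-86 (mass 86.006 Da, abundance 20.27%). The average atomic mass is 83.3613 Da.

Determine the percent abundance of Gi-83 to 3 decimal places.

59.538%

The remaining 79.73% is split between Gi-82 (fraction x) and Gi-83 (fraction 0.7973 − x).
Substituting: 81.984x + 82.928(0.7973 − x) = 65.9278838
(81.984 − 82.928)x = -0.1906106  ⇒  x = 0.20192, y = 0.59538
Gi-82: 20.192%, Gi-83: 59.538%.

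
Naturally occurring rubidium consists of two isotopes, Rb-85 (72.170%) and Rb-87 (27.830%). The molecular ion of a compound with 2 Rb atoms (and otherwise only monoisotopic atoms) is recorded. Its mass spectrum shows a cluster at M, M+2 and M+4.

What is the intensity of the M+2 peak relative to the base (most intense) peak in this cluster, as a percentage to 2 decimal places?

77.12%

(0.72170 + 0.27830)^2 gives M 0.5209, M+2 0.4017, M+4 0.0775; the largest is M.
P(M) = C(2,0) × 0.72170^2 × 0.27830^0 = 1 × 0.52085089 × 1.0000 = 0.520851 (base)
P(M+2) = C(2,1) × 0.72170^1 × 0.27830^1 = 2 × 0.7217 × 0.2783 = 0.401698
Relative intensity = 0.401698 / 0.520851 × 100 = 77.12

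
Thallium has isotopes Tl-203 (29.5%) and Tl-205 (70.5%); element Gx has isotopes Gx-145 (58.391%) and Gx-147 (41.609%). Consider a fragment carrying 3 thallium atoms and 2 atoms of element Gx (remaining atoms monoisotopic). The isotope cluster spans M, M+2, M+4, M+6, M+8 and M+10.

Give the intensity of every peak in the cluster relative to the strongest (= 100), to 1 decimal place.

2.4 : 20.6 : 66.8 : 100.0 : 67.5 : 16.6

Thallium pattern (n=3): 0.02567237 : 0.18405787 : 0.43986713 : 0.35040263
Element Gx pattern (n=2): 0.34095089 : 0.48591822 : 0.17313089
Convolve the two distributions (both contribute in 2-u steps):
  M: 0.02567237×0.34095089 = 0.008753
  M+2: 0.02567237×0.48591822 + 0.18405787×0.34095089 = 0.075229
  M+4: 0.02567237×0.17313089 + 0.18405787×0.48591822 + 0.43986713×0.34095089 = 0.243855
  M+6: 0.18405787×0.17313089 + 0.43986713×0.48591822 + 0.35040263×0.34095089 = 0.365076
  M+8: 0.43986713×0.17313089 + 0.35040263×0.48591822 = 0.246422
  M+10: 0.35040263×0.17313089 = 0.060666
Scale to base peak (0.365076) = 100: 2.4 : 20.6 : 66.8 : 100.0 : 67.5 : 16.6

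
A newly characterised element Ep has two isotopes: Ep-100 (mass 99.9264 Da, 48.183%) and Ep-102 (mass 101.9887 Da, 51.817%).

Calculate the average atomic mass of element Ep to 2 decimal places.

Ar = Σ fᵢ·mᵢ = 0.48183 × 99.9264 + 0.51817 × 101.9887
= 48.14754 + 52.84748 = 100.99502 Da

101.00 Da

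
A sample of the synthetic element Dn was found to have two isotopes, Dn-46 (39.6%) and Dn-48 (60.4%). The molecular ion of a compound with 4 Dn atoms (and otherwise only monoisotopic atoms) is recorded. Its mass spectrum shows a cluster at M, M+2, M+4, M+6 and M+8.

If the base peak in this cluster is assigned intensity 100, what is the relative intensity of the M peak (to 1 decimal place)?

(0.396 + 0.604)^4 gives M 0.0246, M+2 0.1500, M+4 0.3433, M+6 0.3490, M+8 0.1331; the largest is M+6.
P(M+6) = C(4,3) × 0.396^1 × 0.604^3 = 4 × 0.3960 × 0.22034886 = 0.349033 (base)
P(M) = C(4,0) × 0.396^4 × 0.604^0 = 1 × 0.02459126 × 1.0000 = 0.024591
Relative intensity = 0.024591 / 0.349033 × 100 = 7.0

7.0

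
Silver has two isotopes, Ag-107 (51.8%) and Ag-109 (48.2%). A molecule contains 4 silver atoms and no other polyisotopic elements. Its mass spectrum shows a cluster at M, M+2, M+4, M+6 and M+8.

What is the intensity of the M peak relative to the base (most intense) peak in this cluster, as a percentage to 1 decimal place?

19.2%

Term probabilities: M 0.0720, M+2 0.2680, M+4 0.3740, M+6 0.2320, M+8 0.0540. Base peak = M+4.
P(M+4) = C(4,2) × 0.518^2 × 0.482^2 = 6 × 0.268324 × 0.232324 = 0.374029 (base)
P(M) = C(4,0) × 0.518^4 × 0.482^0 = 1 × 0.07199777 × 1.0000 = 0.071998
Relative intensity = 0.071998 / 0.374029 × 100 = 19.2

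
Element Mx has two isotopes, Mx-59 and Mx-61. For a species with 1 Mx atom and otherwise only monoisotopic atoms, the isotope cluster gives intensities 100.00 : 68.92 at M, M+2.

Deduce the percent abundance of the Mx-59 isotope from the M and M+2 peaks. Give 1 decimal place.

Write p for the Mx-59 fraction. I(M+2)/I(M) = [C(1,1)·p^0·(1−p)] / p^1 = 1·(1−p)/p = 68.92/100.00 = 0.6892
(1−p)/p = 0.6892/1 = 0.6892  ⇒  p = 1/(1 + 0.6892) = 0.5920
Mx-59: 59.2%, Mx-61: 40.8%.

59.2%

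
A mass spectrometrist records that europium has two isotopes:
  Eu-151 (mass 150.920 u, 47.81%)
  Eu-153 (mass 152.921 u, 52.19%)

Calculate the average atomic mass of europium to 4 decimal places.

151.9643 u

Ar = Σ fᵢ·mᵢ = 0.4781 × 150.920 + 0.5219 × 152.921
= 72.15485 + 79.80947 = 151.96432 u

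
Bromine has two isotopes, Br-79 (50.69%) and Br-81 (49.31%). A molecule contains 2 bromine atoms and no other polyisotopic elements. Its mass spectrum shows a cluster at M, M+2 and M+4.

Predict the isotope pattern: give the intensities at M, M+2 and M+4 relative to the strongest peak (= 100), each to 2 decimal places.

The 2 Br atoms are independent, so intensities follow the terms of (0.5069 + 0.4931)^2.
P(M) = 0.5069^2 = 0.256948
P(M+2) = 2 × 0.5069^1 × 0.4931^1 = 0.499905
P(M+4) = 0.4931^2 = 0.243148
The M+2 peak is largest (0.499905); scaling to 100 gives 51.40 : 100.00 : 48.64.

51.40 : 100.00 : 48.64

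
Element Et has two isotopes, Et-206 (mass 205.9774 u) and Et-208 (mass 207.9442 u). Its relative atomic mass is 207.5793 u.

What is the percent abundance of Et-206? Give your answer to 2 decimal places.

With x = fraction of Et-206 (so Et-208 is 1 − x):
205.9774·x + 207.9442·(1 − x) = 207.5793
(205.9774 − 207.9442)·x = 207.5793 − 207.9442
x = -0.3649 / -1.9668 = 0.18553 → 18.55% Et-206, 81.45% Et-208.

18.55%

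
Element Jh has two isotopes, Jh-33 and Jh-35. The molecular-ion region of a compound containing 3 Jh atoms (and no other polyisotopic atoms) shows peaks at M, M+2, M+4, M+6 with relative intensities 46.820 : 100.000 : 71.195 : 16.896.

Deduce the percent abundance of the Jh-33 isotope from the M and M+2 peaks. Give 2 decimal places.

58.41%

If p is the fraction of Jh that is Jh-33, then I(M+2)/I(M) = [C(3,1)·p^2·(1−p)] / p^3 = 3·(1−p)/p = 100.000/46.820 = 2.1358
(1−p)/p = 2.1358/3 = 0.7119  ⇒  p = 1/(1 + 0.7119) = 0.5841
Jh-33: 58.41%, Jh-35: 41.59%.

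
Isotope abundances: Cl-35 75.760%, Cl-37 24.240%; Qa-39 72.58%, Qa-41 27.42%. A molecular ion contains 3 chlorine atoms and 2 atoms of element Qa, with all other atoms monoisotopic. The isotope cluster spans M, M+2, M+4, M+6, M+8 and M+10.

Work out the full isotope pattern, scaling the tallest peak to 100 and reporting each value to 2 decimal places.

58.29 : 100.00 : 68.50 : 23.42 : 4.00 : 0.27

Chlorine pattern (n=3): 0.4348304 : 0.41738208 : 0.13354464 : 0.01424288
Element Qa pattern (n=2): 0.52678564 : 0.39802872 : 0.07518564
Convolve the two distributions (both contribute in 2-u steps):
  M: 0.4348304×0.52678564 = 0.229062
  M+2: 0.4348304×0.39802872 + 0.41738208×0.52678564 = 0.392946
  M+4: 0.4348304×0.07518564 + 0.41738208×0.39802872 + 0.13354464×0.52678564 = 0.269172
  M+6: 0.41738208×0.07518564 + 0.13354464×0.39802872 + 0.01424288×0.52678564 = 0.092039
  M+8: 0.13354464×0.07518564 + 0.01424288×0.39802872 = 0.015710
  M+10: 0.01424288×0.07518564 = 0.001071
Scale to base peak (0.392946) = 100: 58.29 : 100.00 : 68.50 : 23.42 : 4.00 : 0.27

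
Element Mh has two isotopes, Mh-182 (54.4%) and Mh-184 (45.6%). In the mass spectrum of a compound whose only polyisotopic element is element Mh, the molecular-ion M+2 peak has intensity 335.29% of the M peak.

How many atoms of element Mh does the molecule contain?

4

With n Mh atoms, P(M+2)/P(M) = C(n,1)·p^(n−1)q / p^n = n·q/p = n · 0.456/0.544.
n = 3.3529 × 0.544/0.456 = 4.00 ≈ 4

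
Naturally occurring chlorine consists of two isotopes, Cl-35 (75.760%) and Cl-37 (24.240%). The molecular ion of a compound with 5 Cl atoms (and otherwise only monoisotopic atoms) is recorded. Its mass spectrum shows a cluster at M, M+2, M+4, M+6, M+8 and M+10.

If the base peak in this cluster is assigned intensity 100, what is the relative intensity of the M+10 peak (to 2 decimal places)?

0.21

Binomial terms of (0.75760 + 0.24240)^5: M 0.2496, M+2 0.3993, M+4 0.2555, M+6 0.0817, M+8 0.0131, M+10 0.0008 → M+2 is the base peak.
P(M+2) = C(5,1) × 0.75760^4 × 0.24240^1 = 5 × 0.32942751 × 0.2424 = 0.399266 (base)
P(M+10) = C(5,5) × 0.75760^0 × 0.24240^5 = 1 × 1.0000 × 0.00083688 = 0.000837
Relative intensity = 0.000837 / 0.399266 × 100 = 0.21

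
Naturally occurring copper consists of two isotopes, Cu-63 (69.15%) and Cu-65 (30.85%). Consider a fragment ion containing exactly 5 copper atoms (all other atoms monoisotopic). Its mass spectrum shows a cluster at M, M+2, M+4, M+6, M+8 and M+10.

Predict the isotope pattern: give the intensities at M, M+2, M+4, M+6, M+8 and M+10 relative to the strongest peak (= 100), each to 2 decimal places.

44.83 : 100.00 : 89.23 : 39.81 : 8.88 : 0.79

The 5 Cu atoms are independent, so intensities follow the terms of (0.6915 + 0.3085)^5.
P(M) = 0.6915^5 = 0.158111
P(M+2) = 5 × 0.6915^4 × 0.3085^1 = 0.352691
P(M+4) = 10 × 0.6915^3 × 0.3085^2 = 0.314693
P(M+6) = 10 × 0.6915^2 × 0.3085^3 = 0.140394
P(M+8) = 5 × 0.6915^1 × 0.3085^4 = 0.031317
P(M+10) = 0.3085^5 = 0.002794
The M+2 peak is largest (0.352691); scaling to 100 gives 44.83 : 100.00 : 89.23 : 39.81 : 8.88 : 0.79.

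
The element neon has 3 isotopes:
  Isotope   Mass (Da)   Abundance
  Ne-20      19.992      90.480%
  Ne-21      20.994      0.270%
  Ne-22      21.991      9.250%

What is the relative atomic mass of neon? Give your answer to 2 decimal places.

20.18 Da

Ar = Σ fᵢ·mᵢ = 0.90480 × 19.992 + 0.00270 × 20.994 + 0.09250 × 21.991
= 18.0888 + 0.0567 + 2.0342 = 20.1797 Da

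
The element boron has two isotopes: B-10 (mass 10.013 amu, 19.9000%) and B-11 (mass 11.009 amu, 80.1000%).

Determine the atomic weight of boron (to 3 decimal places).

Ar = Σ fᵢ·mᵢ = 0.199000 × 10.013 + 0.801000 × 11.009
= 1.9926 + 8.8182 = 10.8108 amu

10.811 amu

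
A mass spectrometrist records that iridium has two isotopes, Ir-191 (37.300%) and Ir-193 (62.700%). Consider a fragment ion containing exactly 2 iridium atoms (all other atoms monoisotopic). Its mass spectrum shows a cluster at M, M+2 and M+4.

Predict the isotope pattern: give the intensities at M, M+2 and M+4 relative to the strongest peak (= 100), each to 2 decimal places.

29.74 : 100.00 : 84.05

Each Ir atom is independently Ir-191 (p = 0.37300) or Ir-193 (q = 0.62700); the cluster is the binomial expansion (p + q)^2.
P(M) = 0.37300^2 = 0.139129
P(M+2) = 2 × 0.37300^1 × 0.62700^1 = 0.467742
P(M+4) = 0.62700^2 = 0.393129
The M+2 peak is largest (0.467742); scaling to 100 gives 29.74 : 100.00 : 84.05.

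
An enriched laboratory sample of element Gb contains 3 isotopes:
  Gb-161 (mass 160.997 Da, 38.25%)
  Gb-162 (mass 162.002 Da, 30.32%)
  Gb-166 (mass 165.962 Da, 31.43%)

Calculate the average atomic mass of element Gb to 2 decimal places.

162.86 Da

The abundance-weighted mean is 0.3825 × 160.997 + 0.3032 × 162.002 + 0.3143 × 165.962
= 61.5814 + 49.1190 + 52.1619 = 162.8623 Da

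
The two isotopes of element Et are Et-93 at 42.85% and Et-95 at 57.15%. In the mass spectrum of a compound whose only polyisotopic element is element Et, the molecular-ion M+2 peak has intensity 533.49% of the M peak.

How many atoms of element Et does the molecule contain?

4

For n independent Et atoms, I(M+2)/I(M) = n · (abundance Et-95) / (abundance Et-93) = n · 0.5715/0.4285.
n = 5.3349 × 0.4285/0.5715 = 4.00 ≈ 4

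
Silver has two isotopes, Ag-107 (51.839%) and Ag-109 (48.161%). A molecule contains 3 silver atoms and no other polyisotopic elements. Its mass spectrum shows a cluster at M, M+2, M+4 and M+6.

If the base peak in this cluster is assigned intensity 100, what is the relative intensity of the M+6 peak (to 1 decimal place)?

28.8

Term probabilities: M 0.1393, M+2 0.3883, M+4 0.3607, M+6 0.1117. Base peak = M+2.
P(M+2) = C(3,1) × 0.51839^2 × 0.48161^1 = 3 × 0.26872819 × 0.48161 = 0.388267 (base)
P(M+6) = C(3,3) × 0.51839^0 × 0.48161^3 = 1 × 1.0000 × 0.11170857 = 0.111709
Relative intensity = 0.111709 / 0.388267 × 100 = 28.8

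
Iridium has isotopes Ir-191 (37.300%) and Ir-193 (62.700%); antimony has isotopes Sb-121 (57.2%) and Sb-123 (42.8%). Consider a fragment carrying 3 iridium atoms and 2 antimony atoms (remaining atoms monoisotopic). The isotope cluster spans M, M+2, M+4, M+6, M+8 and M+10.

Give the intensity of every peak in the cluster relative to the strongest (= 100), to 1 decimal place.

4.9 : 32.3 : 81.9 : 100.0 : 58.5 : 13.1

Iridium pattern (n=3): 0.05189512 : 0.26170165 : 0.43991135 : 0.24649188
Antimony pattern (n=2): 0.327184 : 0.489632 : 0.183184
Convolve the two distributions (both contribute in 2-u steps):
  M: 0.05189512×0.327184 = 0.016979
  M+2: 0.05189512×0.489632 + 0.26170165×0.327184 = 0.111034
  M+4: 0.05189512×0.183184 + 0.26170165×0.489632 + 0.43991135×0.327184 = 0.281576
  M+6: 0.26170165×0.183184 + 0.43991135×0.489632 + 0.24649188×0.327184 = 0.343982
  M+8: 0.43991135×0.183184 + 0.24649188×0.489632 = 0.201275
  M+10: 0.24649188×0.183184 = 0.045153
Scale to base peak (0.343982) = 100: 4.9 : 32.3 : 81.9 : 100.0 : 58.5 : 13.1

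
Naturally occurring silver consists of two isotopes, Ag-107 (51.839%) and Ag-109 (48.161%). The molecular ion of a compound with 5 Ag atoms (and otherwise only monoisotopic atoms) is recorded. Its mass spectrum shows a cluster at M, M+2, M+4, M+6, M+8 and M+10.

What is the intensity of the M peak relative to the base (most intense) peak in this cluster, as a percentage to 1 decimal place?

(0.51839 + 0.48161)^5 gives M 0.0374, M+2 0.1739, M+4 0.3231, M+6 0.3002, M+8 0.1394, M+10 0.0259; the largest is M+4.
P(M+4) = C(5,2) × 0.51839^3 × 0.48161^2 = 10 × 0.13930601 × 0.23194819 = 0.323118 (base)
P(M) = C(5,0) × 0.51839^5 × 0.48161^0 = 1 × 0.03743545 × 1.0000 = 0.037435
Relative intensity = 0.037435 / 0.323118 × 100 = 11.6

11.6%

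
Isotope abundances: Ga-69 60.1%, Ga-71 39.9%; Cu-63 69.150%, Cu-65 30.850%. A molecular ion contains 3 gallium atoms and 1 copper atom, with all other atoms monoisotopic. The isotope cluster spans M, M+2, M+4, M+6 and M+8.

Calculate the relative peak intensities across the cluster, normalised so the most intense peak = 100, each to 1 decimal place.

Gallium pattern (n=3): 0.2170818 : 0.4323576 : 0.2870394 : 0.0635212
Copper pattern (n=1): 0.6915 : 0.3085
Convolve the two distributions (both contribute in 2-u steps):
  M: 0.2170818×0.6915 = 0.150112
  M+2: 0.2170818×0.3085 + 0.4323576×0.6915 = 0.365945
  M+4: 0.4323576×0.3085 + 0.2870394×0.6915 = 0.331870
  M+6: 0.2870394×0.3085 + 0.0635212×0.6915 = 0.132477
  M+8: 0.0635212×0.3085 = 0.019596
Scale to base peak (0.365945) = 100: 41.0 : 100.0 : 90.7 : 36.2 : 5.4

41.0 : 100.0 : 90.7 : 36.2 : 5.4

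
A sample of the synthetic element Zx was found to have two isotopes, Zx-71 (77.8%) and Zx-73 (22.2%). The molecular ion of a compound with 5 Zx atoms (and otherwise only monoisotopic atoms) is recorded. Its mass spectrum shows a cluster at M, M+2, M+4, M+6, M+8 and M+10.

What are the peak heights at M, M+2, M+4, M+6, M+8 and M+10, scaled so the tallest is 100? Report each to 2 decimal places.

70.09 : 100.00 : 57.07 : 16.28 : 2.32 : 0.13

Each Zx atom is independently Zx-71 (p = 0.778) or Zx-73 (q = 0.222); the cluster is the binomial expansion (p + q)^5.
P(M) = 0.778^5 = 0.285035
P(M+2) = 5 × 0.778^4 × 0.222^1 = 0.406669
P(M+4) = 10 × 0.778^3 × 0.222^2 = 0.232084
P(M+6) = 10 × 0.778^2 × 0.222^3 = 0.066224
P(M+8) = 5 × 0.778^1 × 0.222^4 = 0.009448
P(M+10) = 0.222^5 = 0.000539
The M+2 peak is largest (0.406669); scaling to 100 gives 70.09 : 100.00 : 57.07 : 16.28 : 2.32 : 0.13.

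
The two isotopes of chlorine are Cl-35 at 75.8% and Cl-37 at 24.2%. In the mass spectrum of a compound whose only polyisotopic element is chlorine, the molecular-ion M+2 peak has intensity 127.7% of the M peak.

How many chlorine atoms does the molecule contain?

4

For n independent Cl atoms, I(M+2)/I(M) = n · (abundance Cl-37) / (abundance Cl-35) = n · 0.242/0.758.
n = 1.277 × 0.758/0.242 = 4.00 ≈ 4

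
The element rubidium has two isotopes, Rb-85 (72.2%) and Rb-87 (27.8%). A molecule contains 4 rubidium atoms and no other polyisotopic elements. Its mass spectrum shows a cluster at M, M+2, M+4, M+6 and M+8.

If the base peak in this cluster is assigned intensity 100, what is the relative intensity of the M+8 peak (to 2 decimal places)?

1.43

Term probabilities: M 0.2717, M+2 0.4185, M+4 0.2417, M+6 0.0620, M+8 0.0060. Base peak = M+2.
P(M+2) = C(4,1) × 0.722^3 × 0.278^1 = 4 × 0.37636705 × 0.2780 = 0.418520 (base)
P(M+8) = C(4,4) × 0.722^0 × 0.278^4 = 1 × 1.0000 × 0.00597282 = 0.005973
Relative intensity = 0.005973 / 0.418520 × 100 = 1.43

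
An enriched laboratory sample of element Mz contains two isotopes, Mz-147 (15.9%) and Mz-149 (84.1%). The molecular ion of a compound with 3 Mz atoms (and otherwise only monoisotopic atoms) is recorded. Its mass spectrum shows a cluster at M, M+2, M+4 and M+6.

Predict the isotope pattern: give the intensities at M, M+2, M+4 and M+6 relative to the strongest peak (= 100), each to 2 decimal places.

0.68 : 10.72 : 56.72 : 100.00

Each Mz atom is independently Mz-147 (p = 0.159) or Mz-149 (q = 0.841); the cluster is the binomial expansion (p + q)^3.
P(M) = 0.159^3 = 0.004020
P(M+2) = 3 × 0.159^2 × 0.841^1 = 0.063784
P(M+4) = 3 × 0.159^1 × 0.841^2 = 0.337373
P(M+6) = 0.841^3 = 0.594823
The M+6 peak is largest (0.594823); scaling to 100 gives 0.68 : 10.72 : 56.72 : 100.00.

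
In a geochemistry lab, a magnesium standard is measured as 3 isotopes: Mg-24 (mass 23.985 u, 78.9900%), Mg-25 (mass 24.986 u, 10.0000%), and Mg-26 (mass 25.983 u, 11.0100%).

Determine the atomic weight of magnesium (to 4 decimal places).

Ar = Σ fᵢ·mᵢ = 0.789900 × 23.985 + 0.100000 × 24.986 + 0.110100 × 25.983
= 18.94575 + 2.49860 + 2.86073 = 24.30508 u

24.3051 u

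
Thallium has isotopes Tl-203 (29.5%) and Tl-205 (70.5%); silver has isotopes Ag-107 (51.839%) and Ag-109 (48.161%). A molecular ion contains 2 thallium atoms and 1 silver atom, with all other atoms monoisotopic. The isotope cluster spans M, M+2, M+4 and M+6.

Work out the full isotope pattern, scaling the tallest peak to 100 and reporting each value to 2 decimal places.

9.85 : 56.23 : 100.00 : 52.27

Thallium pattern (n=2): 0.087025 : 0.41595 : 0.497025
Silver pattern (n=1): 0.51839 : 0.48161
Convolve the two distributions (both contribute in 2-u steps):
  M: 0.087025×0.51839 = 0.045113
  M+2: 0.087025×0.48161 + 0.41595×0.51839 = 0.257536
  M+4: 0.41595×0.48161 + 0.497025×0.51839 = 0.457978
  M+6: 0.497025×0.48161 = 0.239372
Scale to base peak (0.457978) = 100: 9.85 : 56.23 : 100.00 : 52.27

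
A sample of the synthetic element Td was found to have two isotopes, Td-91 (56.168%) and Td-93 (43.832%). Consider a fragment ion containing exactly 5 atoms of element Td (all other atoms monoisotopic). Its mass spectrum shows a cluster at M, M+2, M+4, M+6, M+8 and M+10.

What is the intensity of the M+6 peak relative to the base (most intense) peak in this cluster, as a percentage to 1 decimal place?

78.0%

(0.56168 + 0.43832)^5 gives M 0.0559, M+2 0.2181, M+4 0.3404, M+6 0.2657, M+8 0.1037, M+10 0.0162; the largest is M+4.
P(M+4) = C(5,2) × 0.56168^3 × 0.43832^2 = 10 × 0.17720129 × 0.19212442 = 0.340447 (base)
P(M+6) = C(5,3) × 0.56168^2 × 0.43832^3 = 10 × 0.31548442 × 0.08421198 = 0.265676
Relative intensity = 0.265676 / 0.340447 × 100 = 78.0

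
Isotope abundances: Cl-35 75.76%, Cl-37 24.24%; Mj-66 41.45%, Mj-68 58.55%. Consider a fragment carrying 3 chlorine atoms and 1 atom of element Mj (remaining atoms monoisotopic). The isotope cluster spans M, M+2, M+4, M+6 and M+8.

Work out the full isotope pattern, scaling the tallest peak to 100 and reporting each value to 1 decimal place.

Chlorine pattern (n=3): 0.4348304 : 0.41738208 : 0.13354464 : 0.01424288
Element Mj pattern (n=1): 0.4145 : 0.5855
Convolve the two distributions (both contribute in 2-u steps):
  M: 0.4348304×0.4145 = 0.180237
  M+2: 0.4348304×0.5855 + 0.41738208×0.4145 = 0.427598
  M+4: 0.41738208×0.5855 + 0.13354464×0.4145 = 0.299731
  M+6: 0.13354464×0.5855 + 0.01424288×0.4145 = 0.084094
  M+8: 0.01424288×0.5855 = 0.008339
Scale to base peak (0.427598) = 100: 42.2 : 100.0 : 70.1 : 19.7 : 2.0

42.2 : 100.0 : 70.1 : 19.7 : 2.0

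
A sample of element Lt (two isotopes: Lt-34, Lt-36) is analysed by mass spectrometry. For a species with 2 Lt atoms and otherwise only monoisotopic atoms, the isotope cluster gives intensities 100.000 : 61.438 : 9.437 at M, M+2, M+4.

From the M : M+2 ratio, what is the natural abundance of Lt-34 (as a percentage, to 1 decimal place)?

76.5%

Let p = fractional abundance of Lt-34. I(M+2)/I(M) = [C(2,1)·p^1·(1−p)] / p^2 = 2·(1−p)/p = 61.438/100.000 = 0.6144
(1−p)/p = 0.6144/2 = 0.3072  ⇒  p = 1/(1 + 0.3072) = 0.7650
Lt-34: 76.5%, Lt-36: 23.5%.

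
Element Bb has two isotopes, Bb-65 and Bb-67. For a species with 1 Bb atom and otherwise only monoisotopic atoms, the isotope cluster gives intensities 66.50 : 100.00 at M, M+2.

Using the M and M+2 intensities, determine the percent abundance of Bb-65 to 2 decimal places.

If p is the fraction of Bb that is Bb-65, then I(M+2)/I(M) = [C(1,1)·p^0·(1−p)] / p^1 = 1·(1−p)/p = 100.00/66.50 = 1.5038
(1−p)/p = 1.5038/1 = 1.5038  ⇒  p = 1/(1 + 1.5038) = 0.3994
Bb-65: 39.94%, Bb-67: 60.06%.

39.94%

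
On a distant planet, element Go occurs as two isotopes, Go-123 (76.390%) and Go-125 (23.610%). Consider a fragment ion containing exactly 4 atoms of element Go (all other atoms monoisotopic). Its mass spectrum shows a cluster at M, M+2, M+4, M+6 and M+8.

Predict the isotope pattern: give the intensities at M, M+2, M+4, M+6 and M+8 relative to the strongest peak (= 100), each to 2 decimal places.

80.89 : 100.00 : 46.36 : 9.55 : 0.74

The 4 Go atoms are independent, so intensities follow the terms of (0.76390 + 0.23610)^4.
P(M) = 0.76390^4 = 0.340523
P(M+2) = 4 × 0.76390^3 × 0.23610^1 = 0.420984
P(M+4) = 6 × 0.76390^2 × 0.23610^2 = 0.195171
P(M+6) = 4 × 0.76390^1 × 0.23610^3 = 0.040215
P(M+8) = 0.23610^4 = 0.003107
The M+2 peak is largest (0.420984); scaling to 100 gives 80.89 : 100.00 : 46.36 : 9.55 : 0.74.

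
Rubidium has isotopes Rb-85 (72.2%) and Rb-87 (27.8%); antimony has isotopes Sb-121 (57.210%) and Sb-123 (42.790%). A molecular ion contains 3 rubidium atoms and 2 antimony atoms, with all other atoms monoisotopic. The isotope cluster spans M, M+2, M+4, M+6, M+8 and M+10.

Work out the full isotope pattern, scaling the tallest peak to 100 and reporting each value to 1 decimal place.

Rubidium pattern (n=3): 0.37636705 : 0.43475086 : 0.16739714 : 0.02148495
Antimony pattern (n=2): 0.32729841 : 0.48960318 : 0.18309841
Convolve the two distributions (both contribute in 2-u steps):
  M: 0.37636705×0.32729841 = 0.123184
  M+2: 0.37636705×0.48960318 + 0.43475086×0.32729841 = 0.326564
  M+4: 0.37636705×0.18309841 + 0.43475086×0.48960318 + 0.16739714×0.32729841 = 0.336556
  M+6: 0.43475086×0.18309841 + 0.16739714×0.48960318 + 0.02148495×0.32729841 = 0.168592
  M+8: 0.16739714×0.18309841 + 0.02148495×0.48960318 = 0.041169
  M+10: 0.02148495×0.18309841 = 0.003934
Scale to base peak (0.336556) = 100: 36.6 : 97.0 : 100.0 : 50.1 : 12.2 : 1.2

36.6 : 97.0 : 100.0 : 50.1 : 12.2 : 1.2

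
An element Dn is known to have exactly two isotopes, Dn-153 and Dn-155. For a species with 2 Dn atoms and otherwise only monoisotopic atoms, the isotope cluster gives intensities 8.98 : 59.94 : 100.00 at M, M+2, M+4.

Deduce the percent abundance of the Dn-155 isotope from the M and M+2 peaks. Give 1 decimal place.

76.9%

Let p = fractional abundance of Dn-153. I(M+2)/I(M) = [C(2,1)·p^1·(1−p)] / p^2 = 2·(1−p)/p = 59.94/8.98 = 6.6748
(1−p)/p = 6.6748/2 = 3.3374  ⇒  p = 1/(1 + 3.3374) = 0.2306
Dn-153: 23.1%, Dn-155: 76.9%.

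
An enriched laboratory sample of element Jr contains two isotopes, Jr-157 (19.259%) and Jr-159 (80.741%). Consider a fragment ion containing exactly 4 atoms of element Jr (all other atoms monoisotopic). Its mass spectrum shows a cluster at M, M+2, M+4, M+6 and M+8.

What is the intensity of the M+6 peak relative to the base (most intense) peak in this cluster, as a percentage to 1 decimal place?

95.4%

Binomial terms of (0.19259 + 0.80741)^4: M 0.0014, M+2 0.0231, M+4 0.1451, M+6 0.4055, M+8 0.4250 → M+8 is the base peak.
P(M+8) = C(4,4) × 0.19259^0 × 0.80741^4 = 1 × 1.0000 × 0.42498783 = 0.424988 (base)
P(M+6) = C(4,3) × 0.19259^1 × 0.80741^3 = 4 × 0.19259 × 0.52635939 = 0.405486
Relative intensity = 0.405486 / 0.424988 × 100 = 95.4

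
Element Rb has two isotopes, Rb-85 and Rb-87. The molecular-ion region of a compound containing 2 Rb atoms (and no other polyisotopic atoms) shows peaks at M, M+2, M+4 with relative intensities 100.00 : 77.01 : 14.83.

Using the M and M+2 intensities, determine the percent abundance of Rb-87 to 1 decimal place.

27.8%

Let p = fractional abundance of Rb-85. I(M+2)/I(M) = [C(2,1)·p^1·(1−p)] / p^2 = 2·(1−p)/p = 77.01/100.00 = 0.7701
(1−p)/p = 0.7701/2 = 0.3851  ⇒  p = 1/(1 + 0.3851) = 0.7220
Rb-85: 72.2%, Rb-87: 27.8%.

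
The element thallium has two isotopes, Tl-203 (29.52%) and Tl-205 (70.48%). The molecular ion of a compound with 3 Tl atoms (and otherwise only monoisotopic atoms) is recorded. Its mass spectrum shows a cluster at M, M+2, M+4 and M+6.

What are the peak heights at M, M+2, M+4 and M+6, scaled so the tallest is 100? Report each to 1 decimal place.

5.8 : 41.9 : 100.0 : 79.6

Expanding (0.2952 + 0.7048)^3:
P(M) = 0.2952^3 = 0.025725
P(M+2) = 3 × 0.2952^2 × 0.7048^1 = 0.184255
P(M+4) = 3 × 0.2952^1 × 0.7048^2 = 0.439916
P(M+6) = 0.7048^3 = 0.350104
The M+4 peak is largest (0.439916); scaling to 100 gives 5.8 : 41.9 : 100.0 : 79.6.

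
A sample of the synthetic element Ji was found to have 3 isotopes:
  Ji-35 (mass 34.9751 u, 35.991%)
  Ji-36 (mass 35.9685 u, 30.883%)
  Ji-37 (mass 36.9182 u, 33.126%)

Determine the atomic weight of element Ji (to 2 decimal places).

35.93 u

Weight each isotope mass by its fractional abundance: 0.35991 × 34.9751 + 0.30883 × 35.9685 + 0.33126 × 36.9182
= 12.58789 + 11.10815 + 12.22952 = 35.92556 u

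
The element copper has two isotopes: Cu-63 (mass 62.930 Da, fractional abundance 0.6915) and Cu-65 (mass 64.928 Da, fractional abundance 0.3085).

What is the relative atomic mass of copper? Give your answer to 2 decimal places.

Weight each isotope mass by its fractional abundance: 0.6915 × 62.930 + 0.3085 × 64.928
= 43.5161 + 20.0303 = 63.5464 Da

63.55 Da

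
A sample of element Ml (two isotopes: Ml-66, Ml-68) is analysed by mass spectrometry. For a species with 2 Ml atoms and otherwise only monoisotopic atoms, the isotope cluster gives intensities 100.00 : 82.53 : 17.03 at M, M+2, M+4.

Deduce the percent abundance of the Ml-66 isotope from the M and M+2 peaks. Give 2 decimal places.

70.79%

Write p for the Ml-66 fraction. I(M+2)/I(M) = [C(2,1)·p^1·(1−p)] / p^2 = 2·(1−p)/p = 82.53/100.00 = 0.8253
(1−p)/p = 0.8253/2 = 0.4127  ⇒  p = 1/(1 + 0.4127) = 0.7079
Ml-66: 70.79%, Ml-68: 29.21%.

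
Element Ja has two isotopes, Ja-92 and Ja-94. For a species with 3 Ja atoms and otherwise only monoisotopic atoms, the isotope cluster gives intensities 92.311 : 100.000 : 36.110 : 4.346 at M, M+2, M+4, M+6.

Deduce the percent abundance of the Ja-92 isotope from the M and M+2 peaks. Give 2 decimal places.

73.47%

Let p = fractional abundance of Ja-92. I(M+2)/I(M) = [C(3,1)·p^2·(1−p)] / p^3 = 3·(1−p)/p = 100.000/92.311 = 1.0833
(1−p)/p = 1.0833/3 = 0.3611  ⇒  p = 1/(1 + 0.3611) = 0.7347
Ja-92: 73.47%, Ja-94: 26.53%.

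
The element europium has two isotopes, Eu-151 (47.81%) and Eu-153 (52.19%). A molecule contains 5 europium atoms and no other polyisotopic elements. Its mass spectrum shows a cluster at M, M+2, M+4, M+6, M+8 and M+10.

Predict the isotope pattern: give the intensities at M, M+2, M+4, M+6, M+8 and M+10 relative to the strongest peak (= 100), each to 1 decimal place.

7.7 : 42.0 : 91.6 : 100.0 : 54.6 : 11.9

The 5 Eu atoms are independent, so intensities follow the terms of (0.4781 + 0.5219)^5.
P(M) = 0.4781^5 = 0.024980
P(M+2) = 5 × 0.4781^4 × 0.5219^1 = 0.136343
P(M+4) = 10 × 0.4781^3 × 0.5219^2 = 0.297667
P(M+6) = 10 × 0.4781^2 × 0.5219^3 = 0.324937
P(M+8) = 5 × 0.4781^1 × 0.5219^4 = 0.177353
P(M+10) = 0.5219^5 = 0.038720
The M+6 peak is largest (0.324937); scaling to 100 gives 7.7 : 42.0 : 91.6 : 100.0 : 54.6 : 11.9.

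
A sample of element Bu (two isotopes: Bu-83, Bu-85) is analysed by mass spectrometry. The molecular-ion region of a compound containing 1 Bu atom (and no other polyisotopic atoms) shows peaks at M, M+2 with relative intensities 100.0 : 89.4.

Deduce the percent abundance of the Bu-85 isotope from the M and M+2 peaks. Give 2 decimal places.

Write p for the Bu-83 fraction. I(M+2)/I(M) = [C(1,1)·p^0·(1−p)] / p^1 = 1·(1−p)/p = 89.4/100.0 = 0.8940
(1−p)/p = 0.8940/1 = 0.8940  ⇒  p = 1/(1 + 0.8940) = 0.5280
Bu-83: 52.80%, Bu-85: 47.20%.

47.20%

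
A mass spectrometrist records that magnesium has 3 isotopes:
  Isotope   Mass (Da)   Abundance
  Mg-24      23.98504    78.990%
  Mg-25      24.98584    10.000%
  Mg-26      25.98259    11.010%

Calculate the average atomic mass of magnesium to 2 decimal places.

24.31 Da

Weight each isotope mass by its fractional abundance: 0.78990 × 23.98504 + 0.10000 × 24.98584 + 0.11010 × 25.98259
= 18.945783 + 2.498584 + 2.860683 = 24.305050 Da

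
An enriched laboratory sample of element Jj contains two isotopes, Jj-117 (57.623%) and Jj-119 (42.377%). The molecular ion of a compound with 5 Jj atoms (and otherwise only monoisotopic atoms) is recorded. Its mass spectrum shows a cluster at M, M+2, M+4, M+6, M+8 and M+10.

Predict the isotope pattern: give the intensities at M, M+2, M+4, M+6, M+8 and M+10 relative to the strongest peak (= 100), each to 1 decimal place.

Expanding (0.57623 + 0.42377)^5:
P(M) = 0.57623^5 = 0.063530
P(M+2) = 5 × 0.57623^4 × 0.42377^1 = 0.233606
P(M+4) = 10 × 0.57623^3 × 0.42377^2 = 0.343596
P(M+6) = 10 × 0.57623^2 × 0.42377^3 = 0.252687
P(M+8) = 5 × 0.57623^1 × 0.42377^4 = 0.092915
P(M+10) = 0.42377^5 = 0.013666
The M+4 peak is largest (0.343596); scaling to 100 gives 18.5 : 68.0 : 100.0 : 73.5 : 27.0 : 4.0.

18.5 : 68.0 : 100.0 : 73.5 : 27.0 : 4.0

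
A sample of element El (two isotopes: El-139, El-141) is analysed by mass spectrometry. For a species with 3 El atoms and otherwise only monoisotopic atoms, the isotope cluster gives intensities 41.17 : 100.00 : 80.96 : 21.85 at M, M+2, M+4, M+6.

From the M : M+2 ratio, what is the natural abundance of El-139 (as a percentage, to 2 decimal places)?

If p is the fraction of El that is El-139, then I(M+2)/I(M) = [C(3,1)·p^2·(1−p)] / p^3 = 3·(1−p)/p = 100.00/41.17 = 2.4290
(1−p)/p = 2.4290/3 = 0.8097  ⇒  p = 1/(1 + 0.8097) = 0.5526
El-139: 55.26%, El-141: 44.74%.

55.26%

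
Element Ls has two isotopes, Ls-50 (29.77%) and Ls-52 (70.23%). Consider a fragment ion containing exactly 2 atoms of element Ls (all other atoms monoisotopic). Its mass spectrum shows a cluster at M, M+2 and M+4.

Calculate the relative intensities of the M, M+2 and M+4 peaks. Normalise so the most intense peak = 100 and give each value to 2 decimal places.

Expanding (0.2977 + 0.7023)^2:
P(M) = 0.2977^2 = 0.088625
P(M+2) = 2 × 0.2977^1 × 0.7023^1 = 0.418149
P(M+4) = 0.7023^2 = 0.493225
The M+4 peak is largest (0.493225); scaling to 100 gives 17.97 : 84.78 : 100.00.

17.97 : 84.78 : 100.00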